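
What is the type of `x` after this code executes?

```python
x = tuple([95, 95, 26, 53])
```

tuple() constructor returns tuple

tuple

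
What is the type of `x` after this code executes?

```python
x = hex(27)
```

hex() returns str representation

str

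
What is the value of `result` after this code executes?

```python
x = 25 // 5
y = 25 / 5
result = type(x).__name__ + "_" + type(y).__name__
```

x is int; y is float; result = 'int_float'

'int_float'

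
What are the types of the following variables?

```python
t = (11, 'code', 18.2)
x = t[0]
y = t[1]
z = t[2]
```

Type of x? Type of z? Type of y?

tuple[0] is int; tuple[2] is float; tuple[1] is str

int, float, str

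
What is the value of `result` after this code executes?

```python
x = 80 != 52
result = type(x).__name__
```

x is bool; result = 'bool'

'bool'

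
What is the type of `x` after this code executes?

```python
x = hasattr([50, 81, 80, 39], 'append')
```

hasattr() returns bool

bool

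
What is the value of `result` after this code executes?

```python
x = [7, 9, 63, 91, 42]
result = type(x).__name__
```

x is list; result = 'list'

'list'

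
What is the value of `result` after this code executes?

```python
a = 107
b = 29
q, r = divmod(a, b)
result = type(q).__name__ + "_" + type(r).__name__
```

a is int; b is int; q is int; r is int; result = 'int_int'

'int_int'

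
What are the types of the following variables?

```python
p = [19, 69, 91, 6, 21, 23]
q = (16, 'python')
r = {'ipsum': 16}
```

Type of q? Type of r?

q is assigned a tuple (parenthesized, comma-separated values); r is assigned a dict literal ({key: value})

tuple, dict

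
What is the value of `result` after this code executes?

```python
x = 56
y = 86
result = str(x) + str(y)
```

x = 56; y = 86; result = '5686'

'5686'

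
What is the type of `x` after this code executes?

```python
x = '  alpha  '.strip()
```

str.strip() returns str

str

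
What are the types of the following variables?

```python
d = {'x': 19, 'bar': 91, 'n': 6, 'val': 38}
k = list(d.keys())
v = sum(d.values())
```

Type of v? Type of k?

sum of ints is int; list() converts to list

int, list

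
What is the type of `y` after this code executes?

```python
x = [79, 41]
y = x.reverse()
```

list.reverse() returns None

NoneType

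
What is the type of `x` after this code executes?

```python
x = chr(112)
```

chr() returns str (single char)

str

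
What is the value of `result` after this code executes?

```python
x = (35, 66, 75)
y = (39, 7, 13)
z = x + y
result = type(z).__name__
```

x is tuple; y is tuple; z is tuple; result = 'tuple'

'tuple'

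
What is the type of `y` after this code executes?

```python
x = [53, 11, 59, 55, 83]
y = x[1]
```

Indexing list[int] returns int

int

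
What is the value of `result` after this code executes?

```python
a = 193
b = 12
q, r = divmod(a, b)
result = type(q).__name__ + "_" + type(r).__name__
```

a is int; b is int; q is int; r is int; result = 'int_int'

'int_int'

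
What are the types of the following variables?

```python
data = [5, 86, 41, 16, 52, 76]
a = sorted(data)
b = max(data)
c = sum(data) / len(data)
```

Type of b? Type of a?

max of ints returns int; sorted() returns list

int, list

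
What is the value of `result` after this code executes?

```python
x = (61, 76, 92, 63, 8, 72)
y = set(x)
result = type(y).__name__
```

x is tuple; y is set; result = 'set'

'set'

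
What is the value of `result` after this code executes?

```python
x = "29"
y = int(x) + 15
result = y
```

x = '29'; y = 44; result = 44

44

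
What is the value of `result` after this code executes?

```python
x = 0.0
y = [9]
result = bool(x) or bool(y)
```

x = 0.0; y = [9]; result = True

True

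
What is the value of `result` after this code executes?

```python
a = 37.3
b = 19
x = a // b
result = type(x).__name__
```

a is float; b is int; x is float; result = 'float'

'float'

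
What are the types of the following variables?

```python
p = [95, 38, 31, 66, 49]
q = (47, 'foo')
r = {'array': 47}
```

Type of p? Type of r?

p is assigned a list literal (square brackets); r is assigned a dict literal ({key: value})

list, dict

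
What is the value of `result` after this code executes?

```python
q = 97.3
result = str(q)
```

q = 97.3; result = '97.3'

'97.3'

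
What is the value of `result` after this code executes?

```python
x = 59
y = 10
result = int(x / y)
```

x = 59; y = 10; result = 5

5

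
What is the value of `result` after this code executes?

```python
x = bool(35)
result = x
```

x = True; result = True

True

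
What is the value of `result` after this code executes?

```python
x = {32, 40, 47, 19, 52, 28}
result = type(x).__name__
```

x is set; result = 'set'

'set'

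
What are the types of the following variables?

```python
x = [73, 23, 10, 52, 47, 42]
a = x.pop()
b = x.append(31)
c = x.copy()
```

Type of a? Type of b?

pop() returns element; append() returns None

int, NoneType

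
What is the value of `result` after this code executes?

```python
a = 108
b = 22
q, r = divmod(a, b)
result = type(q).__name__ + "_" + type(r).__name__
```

a is int; b is int; q is int; r is int; result = 'int_int'

'int_int'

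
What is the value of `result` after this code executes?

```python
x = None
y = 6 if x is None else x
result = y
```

x = None; y = 6; result = 6

6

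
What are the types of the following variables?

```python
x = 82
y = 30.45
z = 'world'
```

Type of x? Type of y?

x is assigned a bare integer (no decimal point), so it is an int; y is assigned a number with a decimal point, so it is a float

int, float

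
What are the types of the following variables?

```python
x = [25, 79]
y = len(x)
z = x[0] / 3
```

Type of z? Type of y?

int / int = float; len() returns int

float, int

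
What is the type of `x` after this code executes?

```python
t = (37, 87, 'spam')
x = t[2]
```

Index 2 of tuple is a str literal

str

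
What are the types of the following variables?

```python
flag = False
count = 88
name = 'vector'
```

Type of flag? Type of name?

flag is assigned the constant False, which has type bool; name is assigned a quoted string literal, so it is a str

bool, str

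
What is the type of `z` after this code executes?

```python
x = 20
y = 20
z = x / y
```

int / int = float

float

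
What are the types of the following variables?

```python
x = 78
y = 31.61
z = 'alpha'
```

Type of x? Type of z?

x is assigned a bare integer (no decimal point), so it is an int; z is assigned a quoted string literal, so it is a str

int, str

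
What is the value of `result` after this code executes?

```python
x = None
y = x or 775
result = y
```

x = None; y = 775; result = 775

775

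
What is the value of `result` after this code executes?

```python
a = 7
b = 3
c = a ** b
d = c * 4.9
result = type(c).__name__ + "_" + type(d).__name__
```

a is int; b is int; c is int; d is float; result = 'int_float'

'int_float'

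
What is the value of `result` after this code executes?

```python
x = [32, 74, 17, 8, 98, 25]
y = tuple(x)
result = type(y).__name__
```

x is list; y is tuple; result = 'tuple'

'tuple'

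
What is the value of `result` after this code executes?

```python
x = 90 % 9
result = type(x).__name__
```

x is int; result = 'int'

'int'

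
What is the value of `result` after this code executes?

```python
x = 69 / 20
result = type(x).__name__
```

x is float; result = 'float'

'float'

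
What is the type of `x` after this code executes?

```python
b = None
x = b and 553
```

'and' returns first falsy value (None)

NoneType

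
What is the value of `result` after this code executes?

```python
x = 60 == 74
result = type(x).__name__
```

x is bool; result = 'bool'

'bool'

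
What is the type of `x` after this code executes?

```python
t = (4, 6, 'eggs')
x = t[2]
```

Index 2 of tuple is a str literal

str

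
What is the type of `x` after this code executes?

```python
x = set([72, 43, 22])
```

set() constructor returns set

set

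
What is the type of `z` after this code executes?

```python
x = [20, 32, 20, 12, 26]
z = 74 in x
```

'in' operator returns bool

bool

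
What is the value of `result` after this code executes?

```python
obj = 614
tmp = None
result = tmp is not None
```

obj = 614; tmp = None; result = False

False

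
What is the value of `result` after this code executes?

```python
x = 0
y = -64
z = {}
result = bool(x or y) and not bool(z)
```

x = 0; y = -64; z = {}; result = True

True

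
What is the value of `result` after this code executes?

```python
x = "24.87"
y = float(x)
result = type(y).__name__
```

x is str; y is float; result = 'float'

'float'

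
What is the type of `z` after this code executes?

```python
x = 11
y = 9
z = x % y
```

int % int = int

int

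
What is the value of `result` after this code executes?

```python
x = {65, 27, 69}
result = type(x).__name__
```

x is set; result = 'set'

'set'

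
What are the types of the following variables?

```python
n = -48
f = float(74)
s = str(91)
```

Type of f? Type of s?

f is assigned the result of calling float(), which returns a float; s is assigned the result of calling str(), which returns a str

float, str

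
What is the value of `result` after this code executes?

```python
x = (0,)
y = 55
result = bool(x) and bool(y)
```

x = (0,); y = 55; result = True

True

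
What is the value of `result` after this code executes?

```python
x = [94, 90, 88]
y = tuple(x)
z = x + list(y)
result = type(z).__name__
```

x is list; y is tuple; z is list; result = 'list'

'list'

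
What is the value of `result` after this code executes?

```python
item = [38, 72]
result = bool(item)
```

item = [38, 72]; result = True

True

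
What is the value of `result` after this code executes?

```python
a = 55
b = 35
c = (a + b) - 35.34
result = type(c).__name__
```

a is int; b is int; c is float; result = 'float'

'float'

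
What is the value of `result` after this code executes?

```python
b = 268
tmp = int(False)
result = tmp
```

b = 268; tmp = 0; result = 0

0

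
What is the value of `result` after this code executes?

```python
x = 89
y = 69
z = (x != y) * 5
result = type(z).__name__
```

x is int; y is int; z is int; result = 'int'

'int'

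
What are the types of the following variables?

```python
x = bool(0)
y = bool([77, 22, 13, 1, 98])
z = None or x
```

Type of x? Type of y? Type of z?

bool() returns bool; bool() returns bool; None or bool returns the bool

bool, bool, bool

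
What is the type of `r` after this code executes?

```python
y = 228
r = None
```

None has type NoneType

NoneType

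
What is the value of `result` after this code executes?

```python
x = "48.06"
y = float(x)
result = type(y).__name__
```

x is str; y is float; result = 'float'

'float'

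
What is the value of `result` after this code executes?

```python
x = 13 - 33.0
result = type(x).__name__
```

x is float; result = 'float'

'float'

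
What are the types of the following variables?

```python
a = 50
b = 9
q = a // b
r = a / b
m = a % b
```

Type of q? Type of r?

// returns int; / returns float

int, float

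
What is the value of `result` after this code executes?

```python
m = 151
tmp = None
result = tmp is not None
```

m = 151; tmp = None; result = False

False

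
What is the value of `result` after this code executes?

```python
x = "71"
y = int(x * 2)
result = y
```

x = '71'; y = 7171; result = 7171

7171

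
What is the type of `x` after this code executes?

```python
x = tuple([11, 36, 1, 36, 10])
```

tuple() constructor returns tuple

tuple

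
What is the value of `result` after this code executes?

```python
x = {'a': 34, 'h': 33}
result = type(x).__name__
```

x is dict; result = 'dict'

'dict'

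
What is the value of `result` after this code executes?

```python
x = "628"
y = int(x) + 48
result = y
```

x = '628'; y = 676; result = 676

676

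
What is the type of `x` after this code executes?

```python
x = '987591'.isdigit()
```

str.isdigit() returns bool

bool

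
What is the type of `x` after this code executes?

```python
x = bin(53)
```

bin() returns str representation

str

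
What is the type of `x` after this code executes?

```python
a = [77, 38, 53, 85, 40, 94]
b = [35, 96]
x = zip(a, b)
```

zip() returns a zip object

zip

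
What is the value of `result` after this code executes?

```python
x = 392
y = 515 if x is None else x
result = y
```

x = 392; y = 392; result = 392

392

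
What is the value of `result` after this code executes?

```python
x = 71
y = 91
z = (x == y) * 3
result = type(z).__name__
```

x is int; y is int; z is int; result = 'int'

'int'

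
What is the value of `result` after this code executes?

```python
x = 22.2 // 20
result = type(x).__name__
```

x is float; result = 'float'

'float'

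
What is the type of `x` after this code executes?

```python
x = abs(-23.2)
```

abs() of float returns float

float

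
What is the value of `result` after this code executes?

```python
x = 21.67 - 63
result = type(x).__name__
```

x is float; result = 'float'

'float'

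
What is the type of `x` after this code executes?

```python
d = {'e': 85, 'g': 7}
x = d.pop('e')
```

dict.pop() returns the value

int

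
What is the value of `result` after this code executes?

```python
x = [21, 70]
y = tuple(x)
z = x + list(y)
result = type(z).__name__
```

x is list; y is tuple; z is list; result = 'list'

'list'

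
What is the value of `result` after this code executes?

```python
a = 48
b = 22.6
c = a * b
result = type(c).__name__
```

a is int; b is float; c is float; result = 'float'

'float'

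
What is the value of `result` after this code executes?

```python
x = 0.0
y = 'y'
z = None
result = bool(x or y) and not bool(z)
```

x = 0.0; y = 'y'; z = None; result = True

True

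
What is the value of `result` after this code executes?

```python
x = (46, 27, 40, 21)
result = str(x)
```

x = (46, 27, 40, 21); result = '(46, 27, 40, 21)'

'(46, 27, 40, 21)'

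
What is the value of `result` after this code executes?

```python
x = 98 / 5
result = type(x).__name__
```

x is float; result = 'float'

'float'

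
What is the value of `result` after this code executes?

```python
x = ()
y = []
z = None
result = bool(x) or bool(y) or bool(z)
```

x = (); y = []; z = None; result = False

False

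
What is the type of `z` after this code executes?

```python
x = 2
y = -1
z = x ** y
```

int ** negative = float

float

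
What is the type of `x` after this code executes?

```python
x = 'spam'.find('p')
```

str.find() returns int index

int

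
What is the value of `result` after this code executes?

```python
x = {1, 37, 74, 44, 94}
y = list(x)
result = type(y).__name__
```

x is set; y is list; result = 'list'

'list'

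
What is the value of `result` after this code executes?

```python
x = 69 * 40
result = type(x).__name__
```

x is int; result = 'int'

'int'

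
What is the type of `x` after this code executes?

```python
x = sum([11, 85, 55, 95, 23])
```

sum() of ints returns int

int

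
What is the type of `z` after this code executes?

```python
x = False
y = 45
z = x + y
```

bool + int = int (bool is subclass of int)

int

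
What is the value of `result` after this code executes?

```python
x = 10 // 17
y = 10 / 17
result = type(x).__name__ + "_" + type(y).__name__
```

x is int; y is float; result = 'int_float'

'int_float'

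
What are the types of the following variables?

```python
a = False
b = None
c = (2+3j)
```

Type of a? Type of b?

a is assigned the constant False, which has type bool; b is assigned None, whose type is NoneType

bool, NoneType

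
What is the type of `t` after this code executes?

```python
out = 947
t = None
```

None has type NoneType

NoneType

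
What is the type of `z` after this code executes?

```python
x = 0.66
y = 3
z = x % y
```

float % int = float

float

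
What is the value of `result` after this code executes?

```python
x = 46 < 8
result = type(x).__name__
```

x is bool; result = 'bool'

'bool'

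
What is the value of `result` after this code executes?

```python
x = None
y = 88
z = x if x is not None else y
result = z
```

x = None; y = 88; z = 88; result = 88

88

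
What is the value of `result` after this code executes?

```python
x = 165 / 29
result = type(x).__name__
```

x is float; result = 'float'

'float'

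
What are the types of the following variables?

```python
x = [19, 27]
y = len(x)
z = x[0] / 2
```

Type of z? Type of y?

int / int = float; len() returns int

float, int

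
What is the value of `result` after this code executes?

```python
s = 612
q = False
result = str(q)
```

s = 612; q = False; result = 'False'

'False'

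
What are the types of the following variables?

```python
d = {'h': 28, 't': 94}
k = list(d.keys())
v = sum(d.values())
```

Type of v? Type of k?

sum of ints is int; list() converts to list

int, list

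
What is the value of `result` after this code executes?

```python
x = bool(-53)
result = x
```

x = True; result = True

True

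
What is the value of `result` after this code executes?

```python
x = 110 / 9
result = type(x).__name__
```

x is float; result = 'float'

'float'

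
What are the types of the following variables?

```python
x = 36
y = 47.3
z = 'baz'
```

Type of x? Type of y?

x is assigned a bare integer (no decimal point), so it is an int; y is assigned a number with a decimal point, so it is a float

int, float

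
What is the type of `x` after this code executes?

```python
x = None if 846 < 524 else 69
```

846 < 524 is False, so the else branch is taken

int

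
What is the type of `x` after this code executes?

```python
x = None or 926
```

'or' with None returns the other truthy value

int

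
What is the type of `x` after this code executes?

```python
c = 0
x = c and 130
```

'and' returns first falsy value (0 is int)

int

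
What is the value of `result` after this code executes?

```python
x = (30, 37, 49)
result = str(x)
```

x = (30, 37, 49); result = '(30, 37, 49)'

'(30, 37, 49)'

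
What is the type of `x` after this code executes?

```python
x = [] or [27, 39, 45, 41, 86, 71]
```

'or' returns first truthy value (list)

list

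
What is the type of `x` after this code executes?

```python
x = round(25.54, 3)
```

round() with decimal places returns float

float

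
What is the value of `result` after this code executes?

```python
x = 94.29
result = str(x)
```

x = 94.29; result = '94.29'

'94.29'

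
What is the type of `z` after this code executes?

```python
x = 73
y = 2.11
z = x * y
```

int * float = float

float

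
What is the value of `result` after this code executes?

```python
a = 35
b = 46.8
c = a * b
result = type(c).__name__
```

a is int; b is float; c is float; result = 'float'

'float'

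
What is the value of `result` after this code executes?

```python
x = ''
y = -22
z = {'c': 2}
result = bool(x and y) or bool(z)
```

x = ''; y = -22; z = {'c': 2}; result = True

True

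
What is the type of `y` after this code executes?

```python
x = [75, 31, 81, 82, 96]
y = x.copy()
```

list.copy() returns list

list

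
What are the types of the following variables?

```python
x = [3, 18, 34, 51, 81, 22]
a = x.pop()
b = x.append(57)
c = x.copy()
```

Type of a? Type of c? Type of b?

pop() returns element; copy() returns list; append() returns None

int, list, NoneType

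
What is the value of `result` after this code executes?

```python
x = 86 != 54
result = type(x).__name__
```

x is bool; result = 'bool'

'bool'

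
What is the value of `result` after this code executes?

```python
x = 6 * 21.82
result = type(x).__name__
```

x is float; result = 'float'

'float'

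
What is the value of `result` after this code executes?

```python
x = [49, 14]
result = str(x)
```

x = [49, 14]; result = '[49, 14]'

'[49, 14]'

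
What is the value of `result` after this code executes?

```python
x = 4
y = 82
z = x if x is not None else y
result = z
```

x = 4; y = 82; z = 4; result = 4

4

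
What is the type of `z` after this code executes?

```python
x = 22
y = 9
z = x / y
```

int / int = float

float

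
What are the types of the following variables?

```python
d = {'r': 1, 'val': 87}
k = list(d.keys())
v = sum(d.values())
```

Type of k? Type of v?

list() converts to list; sum of ints is int

list, int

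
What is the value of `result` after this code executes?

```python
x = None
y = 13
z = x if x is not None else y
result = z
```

x = None; y = 13; z = 13; result = 13

13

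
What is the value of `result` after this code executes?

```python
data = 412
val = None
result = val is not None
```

data = 412; val = None; result = False

False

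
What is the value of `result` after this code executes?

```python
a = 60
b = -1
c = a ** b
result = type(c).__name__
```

a is int; b is int; c is float; result = 'float'

'float'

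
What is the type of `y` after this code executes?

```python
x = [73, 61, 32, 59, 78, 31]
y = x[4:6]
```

Slicing a list returns a list

list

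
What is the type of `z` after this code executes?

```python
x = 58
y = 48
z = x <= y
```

Comparison returns bool

bool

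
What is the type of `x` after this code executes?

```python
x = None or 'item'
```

'or' with None returns the other truthy value (str)

str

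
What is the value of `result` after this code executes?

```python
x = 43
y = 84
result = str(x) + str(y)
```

x = 43; y = 84; result = '4384'

'4384'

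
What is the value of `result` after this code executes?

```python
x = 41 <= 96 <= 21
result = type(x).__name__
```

x is bool; result = 'bool'

'bool'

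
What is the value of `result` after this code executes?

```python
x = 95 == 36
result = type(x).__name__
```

x is bool; result = 'bool'

'bool'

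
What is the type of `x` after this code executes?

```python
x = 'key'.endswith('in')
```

str.endswith() returns bool

bool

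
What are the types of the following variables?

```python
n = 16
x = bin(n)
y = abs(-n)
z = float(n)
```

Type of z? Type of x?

float() returns float; bin() returns str

float, str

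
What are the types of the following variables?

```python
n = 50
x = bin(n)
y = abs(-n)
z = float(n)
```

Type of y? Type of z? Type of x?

abs() of int returns int; float() returns float; bin() returns str

int, float, str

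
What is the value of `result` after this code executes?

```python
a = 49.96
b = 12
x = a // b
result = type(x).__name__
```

a is float; b is int; x is float; result = 'float'

'float'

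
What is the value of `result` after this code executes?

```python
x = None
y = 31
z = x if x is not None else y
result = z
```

x = None; y = 31; z = 31; result = 31

31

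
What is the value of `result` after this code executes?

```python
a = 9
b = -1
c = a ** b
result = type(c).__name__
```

a is int; b is int; c is float; result = 'float'

'float'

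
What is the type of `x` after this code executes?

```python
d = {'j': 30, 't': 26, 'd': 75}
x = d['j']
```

Accessing dict[str, int] with str key returns int

int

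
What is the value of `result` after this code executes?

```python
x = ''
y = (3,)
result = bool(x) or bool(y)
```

x = ''; y = (3,); result = True

True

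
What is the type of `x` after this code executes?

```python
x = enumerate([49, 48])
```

enumerate() returns an enumerate object

enumerate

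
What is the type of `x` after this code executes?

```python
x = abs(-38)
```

abs() of int returns int

int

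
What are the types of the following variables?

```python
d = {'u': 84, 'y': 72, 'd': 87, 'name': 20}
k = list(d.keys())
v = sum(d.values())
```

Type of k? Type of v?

list() converts to list; sum of ints is int

list, int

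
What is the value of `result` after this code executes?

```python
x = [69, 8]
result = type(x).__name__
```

x is list; result = 'list'

'list'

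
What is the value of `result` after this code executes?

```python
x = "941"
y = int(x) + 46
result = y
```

x = '941'; y = 987; result = 987

987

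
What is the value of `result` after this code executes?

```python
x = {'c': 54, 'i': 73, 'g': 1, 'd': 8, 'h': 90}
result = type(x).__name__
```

x is dict; result = 'dict'

'dict'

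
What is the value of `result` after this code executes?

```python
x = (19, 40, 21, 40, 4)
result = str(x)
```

x = (19, 40, 21, 40, 4); result = '(19, 40, 21, 40, 4)'

'(19, 40, 21, 40, 4)'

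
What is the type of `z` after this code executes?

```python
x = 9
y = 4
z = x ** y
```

positive int ** positive int = int

int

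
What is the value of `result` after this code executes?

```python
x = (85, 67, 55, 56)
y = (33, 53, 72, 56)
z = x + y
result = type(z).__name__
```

x is tuple; y is tuple; z is tuple; result = 'tuple'

'tuple'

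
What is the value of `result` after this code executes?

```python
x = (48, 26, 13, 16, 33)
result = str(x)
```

x = (48, 26, 13, 16, 33); result = '(48, 26, 13, 16, 33)'

'(48, 26, 13, 16, 33)'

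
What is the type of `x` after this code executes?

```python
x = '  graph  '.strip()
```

str.strip() returns str

str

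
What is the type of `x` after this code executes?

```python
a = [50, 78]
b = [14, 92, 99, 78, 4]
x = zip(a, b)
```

zip() returns a zip object

zip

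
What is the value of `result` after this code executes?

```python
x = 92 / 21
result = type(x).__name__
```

x is float; result = 'float'

'float'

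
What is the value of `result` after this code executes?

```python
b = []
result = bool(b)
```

b = []; result = False

False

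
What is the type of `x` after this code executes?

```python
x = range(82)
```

range() returns a range object

range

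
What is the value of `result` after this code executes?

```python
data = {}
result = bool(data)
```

data = {}; result = False

False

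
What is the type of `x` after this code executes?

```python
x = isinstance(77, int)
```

isinstance() returns bool

bool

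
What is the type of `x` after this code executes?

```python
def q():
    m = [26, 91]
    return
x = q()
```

Bare return returns None

NoneType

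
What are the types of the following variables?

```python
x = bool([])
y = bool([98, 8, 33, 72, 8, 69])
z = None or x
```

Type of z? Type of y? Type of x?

None or bool returns the bool; bool() returns bool; bool() returns bool

bool, bool, bool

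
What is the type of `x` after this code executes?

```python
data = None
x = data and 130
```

'and' returns first falsy value (None)

NoneType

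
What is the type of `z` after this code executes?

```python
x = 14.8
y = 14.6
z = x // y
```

float // float = float

float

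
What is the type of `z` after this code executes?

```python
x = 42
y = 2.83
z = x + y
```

int + float = float

float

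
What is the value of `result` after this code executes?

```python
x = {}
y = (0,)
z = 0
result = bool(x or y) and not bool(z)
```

x = {}; y = (0,); z = 0; result = True

True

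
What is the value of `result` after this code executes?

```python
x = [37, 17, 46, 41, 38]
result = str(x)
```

x = [37, 17, 46, 41, 38]; result = '[37, 17, 46, 41, 38]'

'[37, 17, 46, 41, 38]'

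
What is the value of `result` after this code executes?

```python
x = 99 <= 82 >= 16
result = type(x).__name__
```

x is bool; result = 'bool'

'bool'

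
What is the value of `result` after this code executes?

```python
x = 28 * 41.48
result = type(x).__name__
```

x is float; result = 'float'

'float'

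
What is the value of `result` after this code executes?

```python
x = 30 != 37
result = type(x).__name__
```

x is bool; result = 'bool'

'bool'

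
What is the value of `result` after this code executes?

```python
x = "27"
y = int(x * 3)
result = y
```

x = '27'; y = 272727; result = 272727

272727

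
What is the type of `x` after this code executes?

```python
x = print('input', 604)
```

print() returns None

NoneType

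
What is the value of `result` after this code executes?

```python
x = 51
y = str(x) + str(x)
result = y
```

x = 51; y = '5151'; result = '5151'

'5151'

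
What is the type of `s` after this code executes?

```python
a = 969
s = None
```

None has type NoneType

NoneType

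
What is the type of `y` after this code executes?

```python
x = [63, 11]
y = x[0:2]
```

Slicing a list returns a list

list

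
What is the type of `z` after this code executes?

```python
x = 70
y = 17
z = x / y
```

int / int = float

float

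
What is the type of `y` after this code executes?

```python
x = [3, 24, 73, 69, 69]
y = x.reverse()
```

list.reverse() returns None

NoneType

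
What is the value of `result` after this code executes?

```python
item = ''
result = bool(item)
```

item = ''; result = False

False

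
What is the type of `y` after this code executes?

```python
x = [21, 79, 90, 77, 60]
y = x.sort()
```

list.sort() returns None (mutates in place)

NoneType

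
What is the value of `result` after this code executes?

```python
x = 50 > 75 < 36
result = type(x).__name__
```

x is bool; result = 'bool'

'bool'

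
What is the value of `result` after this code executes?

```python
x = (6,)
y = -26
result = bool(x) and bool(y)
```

x = (6,); y = -26; result = True

True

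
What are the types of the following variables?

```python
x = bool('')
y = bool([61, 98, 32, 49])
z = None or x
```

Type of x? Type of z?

bool() returns bool; None or bool returns the bool

bool, bool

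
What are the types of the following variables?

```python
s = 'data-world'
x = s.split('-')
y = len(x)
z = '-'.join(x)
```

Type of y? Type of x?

len() returns int; str.split() returns list

int, list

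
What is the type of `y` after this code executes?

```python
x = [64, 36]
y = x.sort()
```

list.sort() returns None (mutates in place)

NoneType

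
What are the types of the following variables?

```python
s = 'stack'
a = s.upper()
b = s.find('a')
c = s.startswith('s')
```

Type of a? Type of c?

upper() returns str; startswith() returns bool

str, bool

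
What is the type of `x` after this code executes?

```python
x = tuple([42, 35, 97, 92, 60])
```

tuple() constructor returns tuple

tuple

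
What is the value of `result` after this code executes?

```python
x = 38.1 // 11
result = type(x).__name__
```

x is float; result = 'float'

'float'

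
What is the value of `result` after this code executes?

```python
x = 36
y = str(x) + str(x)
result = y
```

x = 36; y = '3636'; result = '3636'

'3636'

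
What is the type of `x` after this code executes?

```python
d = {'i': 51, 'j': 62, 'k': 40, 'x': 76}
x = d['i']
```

Accessing dict[str, int] with str key returns int

int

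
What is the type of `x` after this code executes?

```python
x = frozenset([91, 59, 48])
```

frozenset() returns frozenset

frozenset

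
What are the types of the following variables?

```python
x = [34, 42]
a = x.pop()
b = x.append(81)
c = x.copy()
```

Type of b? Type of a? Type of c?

append() returns None; pop() returns element; copy() returns list

NoneType, int, list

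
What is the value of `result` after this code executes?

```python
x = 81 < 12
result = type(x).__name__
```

x is bool; result = 'bool'

'bool'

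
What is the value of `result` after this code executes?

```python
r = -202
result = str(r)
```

r = -202; result = '-202'

'-202'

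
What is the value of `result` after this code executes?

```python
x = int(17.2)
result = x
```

x = 17; result = 17

17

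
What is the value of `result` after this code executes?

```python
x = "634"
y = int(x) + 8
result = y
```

x = '634'; y = 642; result = 642

642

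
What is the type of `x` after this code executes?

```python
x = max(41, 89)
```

max() of ints returns int

int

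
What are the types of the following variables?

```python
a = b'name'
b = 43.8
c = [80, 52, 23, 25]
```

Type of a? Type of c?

a is assigned a bytes literal (b'...' prefix); c is assigned a list literal (square brackets)

bytes, list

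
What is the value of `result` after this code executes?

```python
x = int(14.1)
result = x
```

x = 14; result = 14

14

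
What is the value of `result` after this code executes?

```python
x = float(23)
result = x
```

x = 23.0; result = 23.0

23.0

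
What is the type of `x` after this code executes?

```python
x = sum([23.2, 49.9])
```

sum() of floats returns float

float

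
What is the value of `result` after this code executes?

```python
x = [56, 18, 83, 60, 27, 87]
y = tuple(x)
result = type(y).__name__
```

x is list; y is tuple; result = 'tuple'

'tuple'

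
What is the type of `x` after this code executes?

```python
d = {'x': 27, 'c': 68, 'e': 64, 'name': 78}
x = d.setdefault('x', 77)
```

dict.setdefault() returns the (existing or default) value

int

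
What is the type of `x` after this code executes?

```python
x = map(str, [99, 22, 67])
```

map() returns a map object

map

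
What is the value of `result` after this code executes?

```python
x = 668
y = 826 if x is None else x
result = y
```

x = 668; y = 668; result = 668

668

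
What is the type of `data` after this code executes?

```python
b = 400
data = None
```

None has type NoneType

NoneType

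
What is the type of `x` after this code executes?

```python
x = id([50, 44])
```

id() returns int

int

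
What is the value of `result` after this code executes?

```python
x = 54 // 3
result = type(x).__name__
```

x is int; result = 'int'

'int'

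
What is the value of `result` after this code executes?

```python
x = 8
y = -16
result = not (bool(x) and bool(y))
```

x = 8; y = -16; result = False

False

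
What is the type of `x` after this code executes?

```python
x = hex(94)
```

hex() returns str representation

str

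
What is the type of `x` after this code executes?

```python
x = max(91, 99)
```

max() of ints returns int

int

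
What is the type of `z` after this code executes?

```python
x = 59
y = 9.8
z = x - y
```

int - float = float

float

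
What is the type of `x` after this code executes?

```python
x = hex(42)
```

hex() returns str representation

str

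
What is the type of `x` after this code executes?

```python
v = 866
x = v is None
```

'is' comparison returns bool

bool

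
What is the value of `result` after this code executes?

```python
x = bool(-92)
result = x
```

x = True; result = True

True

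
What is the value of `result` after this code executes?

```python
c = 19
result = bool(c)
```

c = 19; result = True

True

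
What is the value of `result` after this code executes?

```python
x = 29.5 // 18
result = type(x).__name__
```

x is float; result = 'float'

'float'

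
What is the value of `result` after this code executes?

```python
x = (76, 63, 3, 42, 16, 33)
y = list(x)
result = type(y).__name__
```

x is tuple; y is list; result = 'list'

'list'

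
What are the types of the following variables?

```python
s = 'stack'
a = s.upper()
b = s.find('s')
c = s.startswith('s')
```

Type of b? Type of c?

find() returns int; startswith() returns bool

int, bool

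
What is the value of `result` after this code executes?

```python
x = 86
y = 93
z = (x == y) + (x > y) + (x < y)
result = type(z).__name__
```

x is int; y is int; z is int; result = 'int'

'int'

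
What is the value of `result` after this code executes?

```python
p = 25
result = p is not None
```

p = 25; result = True

True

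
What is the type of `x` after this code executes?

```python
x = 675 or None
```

'or' returns first truthy value

int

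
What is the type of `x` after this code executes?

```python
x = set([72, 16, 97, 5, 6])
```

set() constructor returns set

set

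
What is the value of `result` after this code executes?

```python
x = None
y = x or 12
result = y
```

x = None; y = 12; result = 12

12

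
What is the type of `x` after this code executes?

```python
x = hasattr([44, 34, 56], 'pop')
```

hasattr() returns bool

bool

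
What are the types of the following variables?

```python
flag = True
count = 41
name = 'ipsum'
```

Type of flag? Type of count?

flag is assigned the constant True, which has type bool; count is assigned a bare integer (no decimal point), so it is an int

bool, int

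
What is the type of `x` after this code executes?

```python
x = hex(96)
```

hex() returns str representation

str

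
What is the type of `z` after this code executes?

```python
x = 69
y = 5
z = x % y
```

int % int = int

int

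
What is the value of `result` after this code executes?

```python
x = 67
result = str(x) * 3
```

x = 67; result = '676767'

'676767'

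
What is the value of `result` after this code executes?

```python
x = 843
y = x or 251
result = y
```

x = 843; y = 843; result = 843

843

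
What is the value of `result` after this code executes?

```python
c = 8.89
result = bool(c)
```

c = 8.89; result = True

True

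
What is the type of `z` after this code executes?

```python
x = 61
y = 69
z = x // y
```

int // int = int

int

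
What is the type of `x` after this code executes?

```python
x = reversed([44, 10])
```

reversed() on a list returns list_reverseiterator

list_reverseiterator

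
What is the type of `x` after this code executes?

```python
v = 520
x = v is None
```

'is' comparison returns bool

bool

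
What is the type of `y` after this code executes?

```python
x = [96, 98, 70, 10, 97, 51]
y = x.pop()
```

list.pop() returns the popped element

int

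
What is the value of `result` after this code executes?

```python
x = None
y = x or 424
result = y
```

x = None; y = 424; result = 424

424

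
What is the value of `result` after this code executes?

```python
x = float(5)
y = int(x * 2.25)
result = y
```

x = 5.0; y = 11; result = 11

11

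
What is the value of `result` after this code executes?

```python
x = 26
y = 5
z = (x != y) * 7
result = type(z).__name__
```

x is int; y is int; z is int; result = 'int'

'int'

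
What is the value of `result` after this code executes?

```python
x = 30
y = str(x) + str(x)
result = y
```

x = 30; y = '3030'; result = '3030'

'3030'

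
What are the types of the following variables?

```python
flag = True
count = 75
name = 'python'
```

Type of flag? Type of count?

flag is assigned the constant True, which has type bool; count is assigned a bare integer (no decimal point), so it is an int

bool, int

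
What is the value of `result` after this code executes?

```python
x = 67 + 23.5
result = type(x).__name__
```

x is float; result = 'float'

'float'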